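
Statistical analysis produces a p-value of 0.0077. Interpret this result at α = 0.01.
Since p = 0.0077 < α = 0.01, reject H₀.
There is sufficient evidence to reject the null hypothesis; the result is statistically significant at the 0.01 level.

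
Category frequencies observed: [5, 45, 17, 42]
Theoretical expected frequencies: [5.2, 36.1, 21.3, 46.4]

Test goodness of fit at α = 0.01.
Chi-square goodness of fit test:
H₀: observed counts match expected distribution
H₁: observed counts differ from expected distribution
df = k - 1 = 3
χ² = Σ(O - E)²/E
   = (5 - 5.2)²/5.2 + (45 - 36.1)²/36.1 + (17 - 21.3)²/21.3 + (42 - 46.4)²/46.4
   = 0.008 + 2.194 + 0.868 + 0.417
   = 3.49
p-value = 0.3224

Since p-value > α = 0.01, we fail to reject H₀.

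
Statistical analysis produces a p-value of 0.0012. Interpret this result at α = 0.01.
Since p = 0.0012 < α = 0.01, reject H₀.
There is sufficient evidence to reject the null hypothesis; the result is statistically significant at the 0.01 level.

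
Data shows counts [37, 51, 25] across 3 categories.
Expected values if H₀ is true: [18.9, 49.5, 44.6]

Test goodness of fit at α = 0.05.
Chi-square goodness of fit test:
H₀: observed counts match expected distribution
H₁: observed counts differ from expected distribution
df = k - 1 = 2
χ² = Σ(O - E)²/E
   = (37 - 18.9)²/18.9 + (51 - 49.5)²/49.5 + (25 - 44.6)²/44.6
   = 17.334 + 0.045 + 8.613
   = 25.99
p-value < 0.0001

Since p-value < α = 0.05, we reject H₀.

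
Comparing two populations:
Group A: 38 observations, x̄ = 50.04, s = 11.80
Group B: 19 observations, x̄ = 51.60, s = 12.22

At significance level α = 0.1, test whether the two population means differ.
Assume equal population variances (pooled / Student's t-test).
Student's two-sample t-test (equal variances):
H₀: μ₁ = μ₂
H₁: μ₁ ≠ μ₂
df = n₁ + n₂ - 2 = 55
Pooled variance s_p² = [(n₁-1)s₁² + (n₂-1)s₂²] / (n₁ + n₂ - 2) = [(37)(11.80²) + (18)(12.22²)] / 55 = 142.5417
SE = √(s_p²(1/n₁ + 1/n₂)) = √(142.5417 × (1/38 + 1/19)) = 3.3546
t = (x̄₁ - x̄₂) / SE = (50.04 - 51.60) / 3.3546 = -1.56 / 3.3546 = -0.465
p-value = 0.6437

Since p-value > α = 0.1, we fail to reject H₀.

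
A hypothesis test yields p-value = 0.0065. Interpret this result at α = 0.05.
Since p = 0.0065 < α = 0.05, reject H₀.
There is sufficient evidence to reject the null hypothesis; the result is statistically significant at the 0.05 level.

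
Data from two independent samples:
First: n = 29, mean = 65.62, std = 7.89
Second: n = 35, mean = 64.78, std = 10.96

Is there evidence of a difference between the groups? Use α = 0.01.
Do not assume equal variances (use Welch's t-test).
Welch's two-sample t-test:
H₀: μ₁ = μ₂
H₁: μ₁ ≠ μ₂
s₁²/n₁ = 7.89²/29 = 2.1466,  s₂²/n₂ = 10.96²/35 = 3.4320
SE = √(s₁²/n₁ + s₂²/n₂) = √(2.1466 + 3.4320) = 2.3619
df (Welch-Satterthwaite) = (s₁²/n₁ + s₂²/n₂)² / [(s₁²/n₁)²/(n₁-1) + (s₂²/n₂)²/(n₂-1)] ≈ 60.90
t = (x̄₁ - x̄₂) / SE = (65.62 - 64.78) / 2.3619 = 0.84 / 2.3619 = 0.356
p-value = 0.7233

Since p-value > α = 0.01, we fail to reject H₀.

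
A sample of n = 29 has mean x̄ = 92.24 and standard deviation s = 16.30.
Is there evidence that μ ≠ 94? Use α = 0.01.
One-sample t-test:
H₀: μ = 94
H₁: μ ≠ 94
df = n - 1 = 28
t = (x̄ - μ₀) / (s/√n) = (92.24 - 94) / (16.30/√29) = -0.581
p-value = 0.5656

Since p-value > α = 0.01, we fail to reject H₀.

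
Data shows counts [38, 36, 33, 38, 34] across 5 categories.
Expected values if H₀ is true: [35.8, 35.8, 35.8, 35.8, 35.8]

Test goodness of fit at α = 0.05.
Chi-square goodness of fit test:
H₀: observed counts match expected distribution
H₁: observed counts differ from expected distribution
df = k - 1 = 4
χ² = Σ(O - E)²/E
   = (38 - 35.8)²/35.8 + (36 - 35.8)²/35.8 + (33 - 35.8)²/35.8 + (38 - 35.8)²/35.8 + (34 - 35.8)²/35.8
   = 0.135 + 0.001 + 0.219 + 0.135 + 0.091
   = 0.58
p-value = 0.9652

Since p-value > α = 0.05, we fail to reject H₀.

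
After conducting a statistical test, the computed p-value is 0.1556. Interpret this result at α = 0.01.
Since p = 0.1556 > α = 0.01, fail to reject H₀.
There is insufficient evidence to reject the null hypothesis; the result is not statistically significant at the 0.01 level.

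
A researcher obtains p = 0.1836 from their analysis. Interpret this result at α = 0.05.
Since p = 0.1836 > α = 0.05, fail to reject H₀.
There is insufficient evidence to reject the null hypothesis; the result is not statistically significant at the 0.05 level.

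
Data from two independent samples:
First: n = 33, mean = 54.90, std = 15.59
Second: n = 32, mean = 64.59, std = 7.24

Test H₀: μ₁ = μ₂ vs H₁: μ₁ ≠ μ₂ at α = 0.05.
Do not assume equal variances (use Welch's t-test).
Welch's two-sample t-test:
H₀: μ₁ = μ₂
H₁: μ₁ ≠ μ₂
s₁²/n₁ = 15.59²/33 = 7.3651,  s₂²/n₂ = 7.24²/32 = 1.6381
SE = √(s₁²/n₁ + s₂²/n₂) = √(7.3651 + 1.6381) = 3.0005
df (Welch-Satterthwaite) = (s₁²/n₁ + s₂²/n₂)² / [(s₁²/n₁)²/(n₁-1) + (s₂²/n₂)²/(n₂-1)] ≈ 45.49
t = (x̄₁ - x̄₂) / SE = (54.90 - 64.59) / 3.0005 = -9.69 / 3.0005 = -3.229
p-value = 0.0023

Since p-value < α = 0.05, we reject H₀.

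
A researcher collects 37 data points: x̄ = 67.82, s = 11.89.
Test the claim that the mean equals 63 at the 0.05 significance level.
One-sample t-test:
H₀: μ = 63
H₁: μ ≠ 63
df = n - 1 = 36
t = (x̄ - μ₀) / (s/√n) = (67.82 - 63) / (11.89/√37) = 2.466
p-value = 0.0186

Since p-value < α = 0.05, we reject H₀.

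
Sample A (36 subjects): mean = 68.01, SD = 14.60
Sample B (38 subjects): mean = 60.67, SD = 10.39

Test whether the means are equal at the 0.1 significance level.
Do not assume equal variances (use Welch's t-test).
Welch's two-sample t-test:
H₀: μ₁ = μ₂
H₁: μ₁ ≠ μ₂
s₁²/n₁ = 14.60²/36 = 5.9211,  s₂²/n₂ = 10.39²/38 = 2.8408
SE = √(s₁²/n₁ + s₂²/n₂) = √(5.9211 + 2.8408) = 2.9601
df (Welch-Satterthwaite) = (s₁²/n₁ + s₂²/n₂)² / [(s₁²/n₁)²/(n₁-1) + (s₂²/n₂)²/(n₂-1)] ≈ 62.94
t = (x̄₁ - x̄₂) / SE = (68.01 - 60.67) / 2.9601 = 7.34 / 2.9601 = 2.480
p-value = 0.0158

Since p-value < α = 0.1, we reject H₀.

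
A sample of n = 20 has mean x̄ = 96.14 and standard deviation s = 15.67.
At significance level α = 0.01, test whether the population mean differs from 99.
One-sample t-test:
H₀: μ = 99
H₁: μ ≠ 99
df = n - 1 = 19
t = (x̄ - μ₀) / (s/√n) = (96.14 - 99) / (15.67/√20) = -0.816
p-value = 0.4245

Since p-value > α = 0.01, we fail to reject H₀.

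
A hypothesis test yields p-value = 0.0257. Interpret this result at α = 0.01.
Since p = 0.0257 > α = 0.01, fail to reject H₀.
There is insufficient evidence to reject the null hypothesis; the result is not statistically significant at the 0.01 level.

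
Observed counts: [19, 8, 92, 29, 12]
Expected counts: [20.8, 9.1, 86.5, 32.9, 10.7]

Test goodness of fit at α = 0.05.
Chi-square goodness of fit test:
H₀: observed counts match expected distribution
H₁: observed counts differ from expected distribution
df = k - 1 = 4
χ² = Σ(O - E)²/E
   = (19 - 20.8)²/20.8 + (8 - 9.1)²/9.1 + (92 - 86.5)²/86.5 + (29 - 32.9)²/32.9 + (12 - 10.7)²/10.7
   = 0.156 + 0.133 + 0.350 + 0.462 + 0.158
   = 1.26
p-value = 0.8683

Since p-value > α = 0.05, we fail to reject H₀.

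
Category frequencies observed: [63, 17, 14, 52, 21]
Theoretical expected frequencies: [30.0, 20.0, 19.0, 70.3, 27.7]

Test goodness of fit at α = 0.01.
Chi-square goodness of fit test:
H₀: observed counts match expected distribution
H₁: observed counts differ from expected distribution
df = k - 1 = 4
χ² = Σ(O - E)²/E
   = (63 - 30.0)²/30.0 + (17 - 20.0)²/20.0 + (14 - 19.0)²/19.0 + (52 - 70.3)²/70.3 + (21 - 27.7)²/27.7
   = 36.300 + 0.450 + 1.316 + 4.764 + 1.621
   = 44.45
p-value < 0.0001

Since p-value < α = 0.01, we reject H₀.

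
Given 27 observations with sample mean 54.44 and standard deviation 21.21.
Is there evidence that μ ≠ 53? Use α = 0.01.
One-sample t-test:
H₀: μ = 53
H₁: μ ≠ 53
df = n - 1 = 26
t = (x̄ - μ₀) / (s/√n) = (54.44 - 53) / (21.21/√27) = 0.353
p-value = 0.7271

Since p-value > α = 0.01, we fail to reject H₀.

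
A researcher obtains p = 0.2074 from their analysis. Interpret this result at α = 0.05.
Since p = 0.2074 > α = 0.05, fail to reject H₀.
There is insufficient evidence to reject the null hypothesis; the result is not statistically significant at the 0.05 level.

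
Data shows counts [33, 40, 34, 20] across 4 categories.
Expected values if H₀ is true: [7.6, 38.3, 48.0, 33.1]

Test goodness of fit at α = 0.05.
Chi-square goodness of fit test:
H₀: observed counts match expected distribution
H₁: observed counts differ from expected distribution
df = k - 1 = 3
χ² = Σ(O - E)²/E
   = (33 - 7.6)²/7.6 + (40 - 38.3)²/38.3 + (34 - 48.0)²/48.0 + (20 - 33.1)²/33.1
   = 84.889 + 0.075 + 4.083 + 5.185
   = 94.23
p-value < 0.0001

Since p-value < α = 0.05, we reject H₀.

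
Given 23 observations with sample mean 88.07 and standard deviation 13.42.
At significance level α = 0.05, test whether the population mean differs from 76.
One-sample t-test:
H₀: μ = 76
H₁: μ ≠ 76
df = n - 1 = 22
t = (x̄ - μ₀) / (s/√n) = (88.07 - 76) / (13.42/√23) = 4.313
p-value = 0.0003

Since p-value < α = 0.05, we reject H₀.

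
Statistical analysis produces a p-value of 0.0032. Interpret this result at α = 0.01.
Since p = 0.0032 < α = 0.01, reject H₀.
There is sufficient evidence to reject the null hypothesis; the result is statistically significant at the 0.01 level.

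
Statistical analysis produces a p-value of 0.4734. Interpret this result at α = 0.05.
Since p = 0.4734 > α = 0.05, fail to reject H₀.
There is insufficient evidence to reject the null hypothesis; the result is not statistically significant at the 0.05 level.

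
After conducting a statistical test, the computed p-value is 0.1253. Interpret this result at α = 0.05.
Since p = 0.1253 > α = 0.05, fail to reject H₀.
There is insufficient evidence to reject the null hypothesis; the result is not statistically significant at the 0.05 level.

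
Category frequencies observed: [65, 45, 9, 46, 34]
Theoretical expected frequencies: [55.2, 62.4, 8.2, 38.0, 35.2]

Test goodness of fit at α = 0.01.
Chi-square goodness of fit test:
H₀: observed counts match expected distribution
H₁: observed counts differ from expected distribution
df = k - 1 = 4
χ² = Σ(O - E)²/E
   = (65 - 55.2)²/55.2 + (45 - 62.4)²/62.4 + (9 - 8.2)²/8.2 + (46 - 38.0)²/38.0 + (34 - 35.2)²/35.2
   = 1.740 + 4.852 + 0.078 + 1.684 + 0.041
   = 8.39
p-value = 0.0781

Since p-value > α = 0.01, we fail to reject H₀.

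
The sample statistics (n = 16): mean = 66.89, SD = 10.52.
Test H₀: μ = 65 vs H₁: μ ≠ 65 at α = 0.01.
One-sample t-test:
H₀: μ = 65
H₁: μ ≠ 65
df = n - 1 = 15
t = (x̄ - μ₀) / (s/√n) = (66.89 - 65) / (10.52/√16) = 0.719
p-value = 0.4834

Since p-value > α = 0.01, we fail to reject H₀.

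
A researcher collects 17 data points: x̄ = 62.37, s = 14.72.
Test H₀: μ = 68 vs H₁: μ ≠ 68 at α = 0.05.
One-sample t-test:
H₀: μ = 68
H₁: μ ≠ 68
df = n - 1 = 16
t = (x̄ - μ₀) / (s/√n) = (62.37 - 68) / (14.72/√17) = -1.577
p-value = 0.1344

Since p-value > α = 0.05, we fail to reject H₀.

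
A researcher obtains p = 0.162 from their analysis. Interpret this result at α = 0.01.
Since p = 0.162 > α = 0.01, fail to reject H₀.
There is insufficient evidence to reject the null hypothesis; the result is not statistically significant at the 0.01 level.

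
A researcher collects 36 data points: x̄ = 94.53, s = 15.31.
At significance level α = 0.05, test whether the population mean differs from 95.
One-sample t-test:
H₀: μ = 95
H₁: μ ≠ 95
df = n - 1 = 35
t = (x̄ - μ₀) / (s/√n) = (94.53 - 95) / (15.31/√36) = -0.184
p-value = 0.8549

Since p-value > α = 0.05, we fail to reject H₀.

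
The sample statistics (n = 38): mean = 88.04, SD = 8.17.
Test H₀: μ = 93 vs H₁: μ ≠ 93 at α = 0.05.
One-sample t-test:
H₀: μ = 93
H₁: μ ≠ 93
df = n - 1 = 37
t = (x̄ - μ₀) / (s/√n) = (88.04 - 93) / (8.17/√38) = -3.742
p-value = 0.0006

Since p-value < α = 0.05, we reject H₀.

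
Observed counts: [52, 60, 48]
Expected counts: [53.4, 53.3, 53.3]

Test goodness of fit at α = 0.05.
Chi-square goodness of fit test:
H₀: observed counts match expected distribution
H₁: observed counts differ from expected distribution
df = k - 1 = 2
χ² = Σ(O - E)²/E
   = (52 - 53.4)²/53.4 + (60 - 53.3)²/53.3 + (48 - 53.3)²/53.3
   = 0.037 + 0.842 + 0.527
   = 1.41
p-value = 0.4951

Since p-value > α = 0.05, we fail to reject H₀.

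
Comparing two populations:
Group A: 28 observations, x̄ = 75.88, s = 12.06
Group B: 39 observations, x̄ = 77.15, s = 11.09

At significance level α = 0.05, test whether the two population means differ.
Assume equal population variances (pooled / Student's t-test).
Student's two-sample t-test (equal variances):
H₀: μ₁ = μ₂
H₁: μ₁ ≠ μ₂
df = n₁ + n₂ - 2 = 65
Pooled variance s_p² = [(n₁-1)s₁² + (n₂-1)s₂²] / (n₁ + n₂ - 2) = [(27)(12.06²) + (38)(11.09²)] / 65 = 132.3158
SE = √(s_p²(1/n₁ + 1/n₂)) = √(132.3158 × (1/28 + 1/39)) = 2.8493
t = (x̄₁ - x̄₂) / SE = (75.88 - 77.15) / 2.8493 = -1.27 / 2.8493 = -0.446
p-value = 0.6573

Since p-value > α = 0.05, we fail to reject H₀.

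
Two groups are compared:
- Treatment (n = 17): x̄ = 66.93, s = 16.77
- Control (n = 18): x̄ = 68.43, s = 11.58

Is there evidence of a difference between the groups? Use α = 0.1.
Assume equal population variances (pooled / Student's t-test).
Student's two-sample t-test (equal variances):
H₀: μ₁ = μ₂
H₁: μ₁ ≠ μ₂
df = n₁ + n₂ - 2 = 33
Pooled variance s_p² = [(n₁-1)s₁² + (n₂-1)s₂²] / (n₁ + n₂ - 2) = [(16)(16.77²) + (17)(11.58²)] / 33 = 205.4353
SE = √(s_p²(1/n₁ + 1/n₂)) = √(205.4353 × (1/17 + 1/18)) = 4.8474
t = (x̄₁ - x̄₂) / SE = (66.93 - 68.43) / 4.8474 = -1.50 / 4.8474 = -0.309
p-value = 0.7589

Since p-value > α = 0.1, we fail to reject H₀.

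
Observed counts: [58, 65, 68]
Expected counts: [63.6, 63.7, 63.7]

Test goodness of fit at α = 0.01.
Chi-square goodness of fit test:
H₀: observed counts match expected distribution
H₁: observed counts differ from expected distribution
df = k - 1 = 2
χ² = Σ(O - E)²/E
   = (58 - 63.6)²/63.6 + (65 - 63.7)²/63.7 + (68 - 63.7)²/63.7
   = 0.493 + 0.027 + 0.290
   = 0.81
p-value = 0.6670

Since p-value > α = 0.01, we fail to reject H₀.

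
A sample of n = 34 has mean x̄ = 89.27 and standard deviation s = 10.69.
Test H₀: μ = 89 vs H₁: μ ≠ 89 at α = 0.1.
One-sample t-test:
H₀: μ = 89
H₁: μ ≠ 89
df = n - 1 = 33
t = (x̄ - μ₀) / (s/√n) = (89.27 - 89) / (10.69/√34) = 0.147
p-value = 0.8838

Since p-value > α = 0.1, we fail to reject H₀.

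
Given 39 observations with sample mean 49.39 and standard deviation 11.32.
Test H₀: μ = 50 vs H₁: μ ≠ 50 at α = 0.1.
One-sample t-test:
H₀: μ = 50
H₁: μ ≠ 50
df = n - 1 = 38
t = (x̄ - μ₀) / (s/√n) = (49.39 - 50) / (11.32/√39) = -0.337
p-value = 0.7383

Since p-value > α = 0.1, we fail to reject H₀.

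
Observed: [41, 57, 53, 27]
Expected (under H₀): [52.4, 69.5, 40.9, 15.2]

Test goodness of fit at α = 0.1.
Chi-square goodness of fit test:
H₀: observed counts match expected distribution
H₁: observed counts differ from expected distribution
df = k - 1 = 3
χ² = Σ(O - E)²/E
   = (41 - 52.4)²/52.4 + (57 - 69.5)²/69.5 + (53 - 40.9)²/40.9 + (27 - 15.2)²/15.2
   = 2.480 + 2.248 + 3.580 + 9.161
   = 17.47
p-value = 0.0006

Since p-value < α = 0.1, we reject H₀.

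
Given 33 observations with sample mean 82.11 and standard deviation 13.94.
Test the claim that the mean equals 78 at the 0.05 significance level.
One-sample t-test:
H₀: μ = 78
H₁: μ ≠ 78
df = n - 1 = 32
t = (x̄ - μ₀) / (s/√n) = (82.11 - 78) / (13.94/√33) = 1.694
p-value = 0.1000

Since p-value > α = 0.05, we fail to reject H₀.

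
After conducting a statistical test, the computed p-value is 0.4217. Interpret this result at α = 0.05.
Since p = 0.4217 > α = 0.05, fail to reject H₀.
There is insufficient evidence to reject the null hypothesis; the result is not statistically significant at the 0.05 level.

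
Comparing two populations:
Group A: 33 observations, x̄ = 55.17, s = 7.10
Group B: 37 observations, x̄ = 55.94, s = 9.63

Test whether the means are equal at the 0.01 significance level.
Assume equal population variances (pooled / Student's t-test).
Student's two-sample t-test (equal variances):
H₀: μ₁ = μ₂
H₁: μ₁ ≠ μ₂
df = n₁ + n₂ - 2 = 68
Pooled variance s_p² = [(n₁-1)s₁² + (n₂-1)s₂²] / (n₁ + n₂ - 2) = [(32)(7.10²) + (36)(9.63²)] / 68 = 72.8184
SE = √(s_p²(1/n₁ + 1/n₂)) = √(72.8184 × (1/33 + 1/37)) = 2.0432
t = (x̄₁ - x̄₂) / SE = (55.17 - 55.94) / 2.0432 = -0.77 / 2.0432 = -0.377
p-value = 0.7075

Since p-value > α = 0.01, we fail to reject H₀.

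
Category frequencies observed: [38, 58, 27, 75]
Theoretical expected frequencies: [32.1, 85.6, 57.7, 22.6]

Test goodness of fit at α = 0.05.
Chi-square goodness of fit test:
H₀: observed counts match expected distribution
H₁: observed counts differ from expected distribution
df = k - 1 = 3
χ² = Σ(O - E)²/E
   = (38 - 32.1)²/32.1 + (58 - 85.6)²/85.6 + (27 - 57.7)²/57.7 + (75 - 22.6)²/22.6
   = 1.084 + 8.899 + 16.334 + 121.494
   = 147.81
p-value < 0.0001

Since p-value < α = 0.05, we reject H₀.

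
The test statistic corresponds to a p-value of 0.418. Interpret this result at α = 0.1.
Since p = 0.418 > α = 0.1, fail to reject H₀.
There is insufficient evidence to reject the null hypothesis; the result is not statistically significant at the 0.1 level.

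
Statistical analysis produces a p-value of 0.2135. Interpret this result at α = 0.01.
Since p = 0.2135 > α = 0.01, fail to reject H₀.
There is insufficient evidence to reject the null hypothesis; the result is not statistically significant at the 0.01 level.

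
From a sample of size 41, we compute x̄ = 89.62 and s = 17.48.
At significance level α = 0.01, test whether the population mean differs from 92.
One-sample t-test:
H₀: μ = 92
H₁: μ ≠ 92
df = n - 1 = 40
t = (x̄ - μ₀) / (s/√n) = (89.62 - 92) / (17.48/√41) = -0.872
p-value = 0.3885

Since p-value > α = 0.01, we fail to reject H₀.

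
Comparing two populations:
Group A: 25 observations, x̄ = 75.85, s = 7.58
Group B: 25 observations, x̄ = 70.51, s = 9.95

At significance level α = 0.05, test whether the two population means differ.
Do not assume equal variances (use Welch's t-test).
Welch's two-sample t-test:
H₀: μ₁ = μ₂
H₁: μ₁ ≠ μ₂
s₁²/n₁ = 7.58²/25 = 2.2983,  s₂²/n₂ = 9.95²/25 = 3.9601
SE = √(s₁²/n₁ + s₂²/n₂) = √(2.2983 + 3.9601) = 2.5017
df (Welch-Satterthwaite) = (s₁²/n₁ + s₂²/n₂)² / [(s₁²/n₁)²/(n₁-1) + (s₂²/n₂)²/(n₂-1)] ≈ 44.84
t = (x̄₁ - x̄₂) / SE = (75.85 - 70.51) / 2.5017 = 5.34 / 2.5017 = 2.135
p-value = 0.0383

Since p-value < α = 0.05, we reject H₀.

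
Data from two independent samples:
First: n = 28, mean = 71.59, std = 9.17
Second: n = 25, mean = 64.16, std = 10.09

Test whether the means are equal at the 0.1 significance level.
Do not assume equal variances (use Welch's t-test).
Welch's two-sample t-test:
H₀: μ₁ = μ₂
H₁: μ₁ ≠ μ₂
s₁²/n₁ = 9.17²/28 = 3.0032,  s₂²/n₂ = 10.09²/25 = 4.0723
SE = √(s₁²/n₁ + s₂²/n₂) = √(3.0032 + 4.0723) = 2.6600
df (Welch-Satterthwaite) = (s₁²/n₁ + s₂²/n₂)² / [(s₁²/n₁)²/(n₁-1) + (s₂²/n₂)²/(n₂-1)] ≈ 48.84
t = (x̄₁ - x̄₂) / SE = (71.59 - 64.16) / 2.6600 = 7.43 / 2.6600 = 2.793
p-value = 0.0074

Since p-value < α = 0.1, we reject H₀.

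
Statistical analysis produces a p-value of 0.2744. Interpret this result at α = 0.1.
Since p = 0.2744 > α = 0.1, fail to reject H₀.
There is insufficient evidence to reject the null hypothesis; the result is not statistically significant at the 0.1 level.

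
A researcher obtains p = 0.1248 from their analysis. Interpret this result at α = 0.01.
Since p = 0.1248 > α = 0.01, fail to reject H₀.
There is insufficient evidence to reject the null hypothesis; the result is not statistically significant at the 0.01 level.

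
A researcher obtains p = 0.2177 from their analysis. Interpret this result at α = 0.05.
Since p = 0.2177 > α = 0.05, fail to reject H₀.
There is insufficient evidence to reject the null hypothesis; the result is not statistically significant at the 0.05 level.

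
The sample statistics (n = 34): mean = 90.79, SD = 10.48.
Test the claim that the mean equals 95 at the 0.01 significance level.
One-sample t-test:
H₀: μ = 95
H₁: μ ≠ 95
df = n - 1 = 33
t = (x̄ - μ₀) / (s/√n) = (90.79 - 95) / (10.48/√34) = -2.342
p-value = 0.0253

Since p-value > α = 0.01, we fail to reject H₀.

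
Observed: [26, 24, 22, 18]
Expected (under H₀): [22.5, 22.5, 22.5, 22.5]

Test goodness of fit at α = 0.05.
Chi-square goodness of fit test:
H₀: observed counts match expected distribution
H₁: observed counts differ from expected distribution
df = k - 1 = 3
χ² = Σ(O - E)²/E
   = (26 - 22.5)²/22.5 + (24 - 22.5)²/22.5 + (22 - 22.5)²/22.5 + (18 - 22.5)²/22.5
   = 0.544 + 0.100 + 0.011 + 0.900
   = 1.56
p-value = 0.6695

Since p-value > α = 0.05, we fail to reject H₀.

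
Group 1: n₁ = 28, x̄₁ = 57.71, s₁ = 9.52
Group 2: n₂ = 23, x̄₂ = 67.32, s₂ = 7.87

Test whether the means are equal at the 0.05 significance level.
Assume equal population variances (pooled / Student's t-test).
Student's two-sample t-test (equal variances):
H₀: μ₁ = μ₂
H₁: μ₁ ≠ μ₂
df = n₁ + n₂ - 2 = 49
Pooled variance s_p² = [(n₁-1)s₁² + (n₂-1)s₂²] / (n₁ + n₂ - 2) = [(27)(9.52²) + (22)(7.87²)] / 49 = 77.7476
SE = √(s_p²(1/n₁ + 1/n₂)) = √(77.7476 × (1/28 + 1/23)) = 2.4813
t = (x̄₁ - x̄₂) / SE = (57.71 - 67.32) / 2.4813 = -9.61 / 2.4813 = -3.873
p-value = 0.0003

Since p-value < α = 0.05, we reject H₀.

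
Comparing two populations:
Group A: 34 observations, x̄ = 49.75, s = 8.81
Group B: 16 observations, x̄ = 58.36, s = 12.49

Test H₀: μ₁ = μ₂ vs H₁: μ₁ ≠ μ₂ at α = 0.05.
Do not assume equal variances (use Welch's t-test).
Welch's two-sample t-test:
H₀: μ₁ = μ₂
H₁: μ₁ ≠ μ₂
s₁²/n₁ = 8.81²/34 = 2.2828,  s₂²/n₂ = 12.49²/16 = 9.7500
SE = √(s₁²/n₁ + s₂²/n₂) = √(2.2828 + 9.7500) = 3.4688
df (Welch-Satterthwaite) = (s₁²/n₁ + s₂²/n₂)² / [(s₁²/n₁)²/(n₁-1) + (s₂²/n₂)²/(n₂-1)] ≈ 22.29
t = (x̄₁ - x̄₂) / SE = (49.75 - 58.36) / 3.4688 = -8.61 / 3.4688 = -2.482
p-value = 0.0211

Since p-value < α = 0.05, we reject H₀.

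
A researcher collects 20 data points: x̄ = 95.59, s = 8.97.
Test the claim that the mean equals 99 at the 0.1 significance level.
One-sample t-test:
H₀: μ = 99
H₁: μ ≠ 99
df = n - 1 = 19
t = (x̄ - μ₀) / (s/√n) = (95.59 - 99) / (8.97/√20) = -1.700
p-value = 0.1054

Since p-value > α = 0.1, we fail to reject H₀.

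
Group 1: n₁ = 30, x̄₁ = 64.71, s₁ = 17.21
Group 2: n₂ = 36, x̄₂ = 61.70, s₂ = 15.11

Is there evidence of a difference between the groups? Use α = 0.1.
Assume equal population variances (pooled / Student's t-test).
Student's two-sample t-test (equal variances):
H₀: μ₁ = μ₂
H₁: μ₁ ≠ μ₂
df = n₁ + n₂ - 2 = 64
Pooled variance s_p² = [(n₁-1)s₁² + (n₂-1)s₂²] / (n₁ + n₂ - 2) = [(29)(17.21²) + (35)(15.11²)] / 64 = 259.0666
SE = √(s_p²(1/n₁ + 1/n₂)) = √(259.0666 × (1/30 + 1/36)) = 3.9789
t = (x̄₁ - x̄₂) / SE = (64.71 - 61.70) / 3.9789 = 3.01 / 3.9789 = 0.756
p-value = 0.4521

Since p-value > α = 0.1, we fail to reject H₀.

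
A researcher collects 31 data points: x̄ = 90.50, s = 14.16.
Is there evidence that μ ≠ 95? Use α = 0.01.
One-sample t-test:
H₀: μ = 95
H₁: μ ≠ 95
df = n - 1 = 30
t = (x̄ - μ₀) / (s/√n) = (90.50 - 95) / (14.16/√31) = -1.769
p-value = 0.0870

Since p-value > α = 0.01, we fail to reject H₀.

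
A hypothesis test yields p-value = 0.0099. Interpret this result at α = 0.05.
Since p = 0.0099 < α = 0.05, reject H₀.
There is sufficient evidence to reject the null hypothesis; the result is statistically significant at the 0.05 level.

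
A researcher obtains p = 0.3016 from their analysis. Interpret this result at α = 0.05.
Since p = 0.3016 > α = 0.05, fail to reject H₀.
There is insufficient evidence to reject the null hypothesis; the result is not statistically significant at the 0.05 level.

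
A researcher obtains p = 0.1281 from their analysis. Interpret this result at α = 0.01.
Since p = 0.1281 > α = 0.01, fail to reject H₀.
There is insufficient evidence to reject the null hypothesis; the result is not statistically significant at the 0.01 level.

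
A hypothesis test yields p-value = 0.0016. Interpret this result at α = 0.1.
Since p = 0.0016 < α = 0.1, reject H₀.
There is sufficient evidence to reject the null hypothesis; the result is statistically significant at the 0.1 level.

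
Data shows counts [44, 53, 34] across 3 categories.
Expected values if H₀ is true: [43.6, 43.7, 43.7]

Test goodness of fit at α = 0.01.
Chi-square goodness of fit test:
H₀: observed counts match expected distribution
H₁: observed counts differ from expected distribution
df = k - 1 = 2
χ² = Σ(O - E)²/E
   = (44 - 43.6)²/43.6 + (53 - 43.7)²/43.7 + (34 - 43.7)²/43.7
   = 0.004 + 1.979 + 2.153
   = 4.14
p-value = 0.1264

Since p-value > α = 0.01, we fail to reject H₀.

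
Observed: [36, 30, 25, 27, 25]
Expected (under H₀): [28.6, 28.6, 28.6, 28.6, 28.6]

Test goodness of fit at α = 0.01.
Chi-square goodness of fit test:
H₀: observed counts match expected distribution
H₁: observed counts differ from expected distribution
df = k - 1 = 4
χ² = Σ(O - E)²/E
   = (36 - 28.6)²/28.6 + (30 - 28.6)²/28.6 + (25 - 28.6)²/28.6 + (27 - 28.6)²/28.6 + (25 - 28.6)²/28.6
   = 1.915 + 0.069 + 0.453 + 0.090 + 0.453
   = 2.98
p-value = 0.5613

Since p-value > α = 0.01, we fail to reject H₀.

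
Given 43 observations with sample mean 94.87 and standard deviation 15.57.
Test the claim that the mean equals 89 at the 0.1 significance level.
One-sample t-test:
H₀: μ = 89
H₁: μ ≠ 89
df = n - 1 = 42
t = (x̄ - μ₀) / (s/√n) = (94.87 - 89) / (15.57/√43) = 2.472
p-value = 0.0176

Since p-value < α = 0.1, we reject H₀.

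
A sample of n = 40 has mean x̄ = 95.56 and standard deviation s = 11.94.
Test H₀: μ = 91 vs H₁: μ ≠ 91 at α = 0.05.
One-sample t-test:
H₀: μ = 91
H₁: μ ≠ 91
df = n - 1 = 39
t = (x̄ - μ₀) / (s/√n) = (95.56 - 91) / (11.94/√40) = 2.415
p-value = 0.0205

Since p-value < α = 0.05, we reject H₀.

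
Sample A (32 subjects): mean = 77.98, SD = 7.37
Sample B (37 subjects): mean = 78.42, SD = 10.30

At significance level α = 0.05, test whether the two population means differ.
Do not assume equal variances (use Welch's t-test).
Welch's two-sample t-test:
H₀: μ₁ = μ₂
H₁: μ₁ ≠ μ₂
s₁²/n₁ = 7.37²/32 = 1.6974,  s₂²/n₂ = 10.30²/37 = 2.8673
SE = √(s₁²/n₁ + s₂²/n₂) = √(1.6974 + 2.8673) = 2.1365
df (Welch-Satterthwaite) = (s₁²/n₁ + s₂²/n₂)² / [(s₁²/n₁)²/(n₁-1) + (s₂²/n₂)²/(n₂-1)] ≈ 64.85
t = (x̄₁ - x̄₂) / SE = (77.98 - 78.42) / 2.1365 = -0.44 / 2.1365 = -0.206
p-value = 0.8375

Since p-value > α = 0.05, we fail to reject H₀.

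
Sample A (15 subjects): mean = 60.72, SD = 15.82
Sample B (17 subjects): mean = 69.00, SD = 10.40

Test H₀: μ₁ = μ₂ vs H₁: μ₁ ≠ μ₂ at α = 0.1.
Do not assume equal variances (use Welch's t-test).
Welch's two-sample t-test:
H₀: μ₁ = μ₂
H₁: μ₁ ≠ μ₂
s₁²/n₁ = 15.82²/15 = 16.6848,  s₂²/n₂ = 10.40²/17 = 6.3624
SE = √(s₁²/n₁ + s₂²/n₂) = √(16.6848 + 6.3624) = 4.8007
df (Welch-Satterthwaite) = (s₁²/n₁ + s₂²/n₂)² / [(s₁²/n₁)²/(n₁-1) + (s₂²/n₂)²/(n₂-1)] ≈ 23.70
t = (x̄₁ - x̄₂) / SE = (60.72 - 69.00) / 4.8007 = -8.28 / 4.8007 = -1.725
p-value = 0.0976

Since p-value < α = 0.1, we reject H₀.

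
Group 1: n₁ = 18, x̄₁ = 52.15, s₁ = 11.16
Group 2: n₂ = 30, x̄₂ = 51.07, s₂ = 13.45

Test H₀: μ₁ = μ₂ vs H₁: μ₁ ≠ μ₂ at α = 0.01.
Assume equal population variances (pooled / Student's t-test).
Student's two-sample t-test (equal variances):
H₀: μ₁ = μ₂
H₁: μ₁ ≠ μ₂
df = n₁ + n₂ - 2 = 46
Pooled variance s_p² = [(n₁-1)s₁² + (n₂-1)s₂²] / (n₁ + n₂ - 2) = [(17)(11.16²) + (29)(13.45²)] / 46 = 160.0750
SE = √(s_p²(1/n₁ + 1/n₂)) = √(160.0750 × (1/18 + 1/30)) = 3.7721
t = (x̄₁ - x̄₂) / SE = (52.15 - 51.07) / 3.7721 = 1.08 / 3.7721 = 0.286
p-value = 0.7759

Since p-value > α = 0.01, we fail to reject H₀.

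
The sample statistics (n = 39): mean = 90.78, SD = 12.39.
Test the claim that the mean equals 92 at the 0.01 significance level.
One-sample t-test:
H₀: μ = 92
H₁: μ ≠ 92
df = n - 1 = 38
t = (x̄ - μ₀) / (s/√n) = (90.78 - 92) / (12.39/√39) = -0.615
p-value = 0.5423

Since p-value > α = 0.01, we fail to reject H₀.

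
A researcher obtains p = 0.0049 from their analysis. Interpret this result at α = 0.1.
Since p = 0.0049 < α = 0.1, reject H₀.
There is sufficient evidence to reject the null hypothesis; the result is statistically significant at the 0.1 level.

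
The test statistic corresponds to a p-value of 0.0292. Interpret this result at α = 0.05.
Since p = 0.0292 < α = 0.05, reject H₀.
There is sufficient evidence to reject the null hypothesis; the result is statistically significant at the 0.05 level.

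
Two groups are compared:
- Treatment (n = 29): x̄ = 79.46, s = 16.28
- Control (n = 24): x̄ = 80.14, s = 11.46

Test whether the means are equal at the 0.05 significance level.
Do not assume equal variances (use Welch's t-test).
Welch's two-sample t-test:
H₀: μ₁ = μ₂
H₁: μ₁ ≠ μ₂
s₁²/n₁ = 16.28²/29 = 9.1393,  s₂²/n₂ = 11.46²/24 = 5.4722
SE = √(s₁²/n₁ + s₂²/n₂) = √(9.1393 + 5.4722) = 3.8225
df (Welch-Satterthwaite) = (s₁²/n₁ + s₂²/n₂)² / [(s₁²/n₁)²/(n₁-1) + (s₂²/n₂)²/(n₂-1)] ≈ 49.82
t = (x̄₁ - x̄₂) / SE = (79.46 - 80.14) / 3.8225 = -0.68 / 3.8225 = -0.178
p-value = 0.8595

Since p-value > α = 0.05, we fail to reject H₀.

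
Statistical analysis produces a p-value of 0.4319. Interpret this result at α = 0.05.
Since p = 0.4319 > α = 0.05, fail to reject H₀.
There is insufficient evidence to reject the null hypothesis; the result is not statistically significant at the 0.05 level.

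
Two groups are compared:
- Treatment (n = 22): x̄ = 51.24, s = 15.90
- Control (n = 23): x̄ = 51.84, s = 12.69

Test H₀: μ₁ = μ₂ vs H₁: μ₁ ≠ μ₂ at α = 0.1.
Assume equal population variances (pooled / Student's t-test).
Student's two-sample t-test (equal variances):
H₀: μ₁ = μ₂
H₁: μ₁ ≠ μ₂
df = n₁ + n₂ - 2 = 43
Pooled variance s_p² = [(n₁-1)s₁² + (n₂-1)s₂²] / (n₁ + n₂ - 2) = [(21)(15.90²) + (22)(12.69²)] / 43 = 205.8559
SE = √(s_p²(1/n₁ + 1/n₂)) = √(205.8559 × (1/22 + 1/23)) = 4.2787
t = (x̄₁ - x̄₂) / SE = (51.24 - 51.84) / 4.2787 = -0.60 / 4.2787 = -0.140
p-value = 0.8891

Since p-value > α = 0.1, we fail to reject H₀.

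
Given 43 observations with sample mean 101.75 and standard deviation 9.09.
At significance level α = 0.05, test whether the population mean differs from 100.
One-sample t-test:
H₀: μ = 100
H₁: μ ≠ 100
df = n - 1 = 42
t = (x̄ - μ₀) / (s/√n) = (101.75 - 100) / (9.09/√43) = 1.262
p-value = 0.2138

Since p-value > α = 0.05, we fail to reject H₀.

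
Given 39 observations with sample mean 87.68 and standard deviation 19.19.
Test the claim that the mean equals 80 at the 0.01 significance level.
One-sample t-test:
H₀: μ = 80
H₁: μ ≠ 80
df = n - 1 = 38
t = (x̄ - μ₀) / (s/√n) = (87.68 - 80) / (19.19/√39) = 2.499
p-value = 0.0169

Since p-value > α = 0.01, we fail to reject H₀.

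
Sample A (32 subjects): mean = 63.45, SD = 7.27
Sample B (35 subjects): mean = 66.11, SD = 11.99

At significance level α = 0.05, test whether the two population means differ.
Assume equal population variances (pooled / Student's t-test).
Student's two-sample t-test (equal variances):
H₀: μ₁ = μ₂
H₁: μ₁ ≠ μ₂
df = n₁ + n₂ - 2 = 65
Pooled variance s_p² = [(n₁-1)s₁² + (n₂-1)s₂²] / (n₁ + n₂ - 2) = [(31)(7.27²) + (34)(11.99²)] / 65 = 100.4044
SE = √(s_p²(1/n₁ + 1/n₂)) = √(100.4044 × (1/32 + 1/35)) = 2.4508
t = (x̄₁ - x̄₂) / SE = (63.45 - 66.11) / 2.4508 = -2.66 / 2.4508 = -1.085
p-value = 0.2818

Since p-value > α = 0.05, we fail to reject H₀.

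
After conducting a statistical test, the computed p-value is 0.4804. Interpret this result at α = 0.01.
Since p = 0.4804 > α = 0.01, fail to reject H₀.
There is insufficient evidence to reject the null hypothesis; the result is not statistically significant at the 0.01 level.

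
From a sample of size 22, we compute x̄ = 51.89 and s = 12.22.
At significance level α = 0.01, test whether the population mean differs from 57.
One-sample t-test:
H₀: μ = 57
H₁: μ ≠ 57
df = n - 1 = 21
t = (x̄ - μ₀) / (s/√n) = (51.89 - 57) / (12.22/√22) = -1.961
p-value = 0.0632

Since p-value > α = 0.01, we fail to reject H₀.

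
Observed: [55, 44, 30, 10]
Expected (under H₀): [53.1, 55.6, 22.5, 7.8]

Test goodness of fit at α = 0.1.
Chi-square goodness of fit test:
H₀: observed counts match expected distribution
H₁: observed counts differ from expected distribution
df = k - 1 = 3
χ² = Σ(O - E)²/E
   = (55 - 53.1)²/53.1 + (44 - 55.6)²/55.6 + (30 - 22.5)²/22.5 + (10 - 7.8)²/7.8
   = 0.068 + 2.420 + 2.500 + 0.621
   = 5.61
p-value = 0.1323

Since p-value > α = 0.1, we fail to reject H₀.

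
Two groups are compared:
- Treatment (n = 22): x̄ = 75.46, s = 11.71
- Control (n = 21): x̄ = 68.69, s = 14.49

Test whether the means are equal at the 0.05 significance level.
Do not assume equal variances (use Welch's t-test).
Welch's two-sample t-test:
H₀: μ₁ = μ₂
H₁: μ₁ ≠ μ₂
s₁²/n₁ = 11.71²/22 = 6.2329,  s₂²/n₂ = 14.49²/21 = 9.9981
SE = √(s₁²/n₁ + s₂²/n₂) = √(6.2329 + 9.9981) = 4.0288
df (Welch-Satterthwaite) = (s₁²/n₁ + s₂²/n₂)² / [(s₁²/n₁)²/(n₁-1) + (s₂²/n₂)²/(n₂-1)] ≈ 38.47
t = (x̄₁ - x̄₂) / SE = (75.46 - 68.69) / 4.0288 = 6.77 / 4.0288 = 1.680
p-value = 0.1010

Since p-value > α = 0.05, we fail to reject H₀.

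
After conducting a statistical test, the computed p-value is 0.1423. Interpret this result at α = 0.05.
Since p = 0.1423 > α = 0.05, fail to reject H₀.
There is insufficient evidence to reject the null hypothesis; the result is not statistically significant at the 0.05 level.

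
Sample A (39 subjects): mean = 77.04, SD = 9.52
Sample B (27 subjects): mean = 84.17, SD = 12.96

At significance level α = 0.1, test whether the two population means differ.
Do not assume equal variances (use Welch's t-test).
Welch's two-sample t-test:
H₀: μ₁ = μ₂
H₁: μ₁ ≠ μ₂
s₁²/n₁ = 9.52²/39 = 2.3239,  s₂²/n₂ = 12.96²/27 = 6.2208
SE = √(s₁²/n₁ + s₂²/n₂) = √(2.3239 + 6.2208) = 2.9231
df (Welch-Satterthwaite) = (s₁²/n₁ + s₂²/n₂)² / [(s₁²/n₁)²/(n₁-1) + (s₂²/n₂)²/(n₂-1)] ≈ 44.78
t = (x̄₁ - x̄₂) / SE = (77.04 - 84.17) / 2.9231 = -7.13 / 2.9231 = -2.439
p-value = 0.0187

Since p-value < α = 0.1, we reject H₀.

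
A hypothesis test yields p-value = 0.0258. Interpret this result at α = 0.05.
Since p = 0.0258 < α = 0.05, reject H₀.
There is sufficient evidence to reject the null hypothesis; the result is statistically significant at the 0.05 level.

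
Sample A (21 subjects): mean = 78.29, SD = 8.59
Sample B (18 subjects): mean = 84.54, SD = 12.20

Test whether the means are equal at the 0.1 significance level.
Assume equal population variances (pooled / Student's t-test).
Student's two-sample t-test (equal variances):
H₀: μ₁ = μ₂
H₁: μ₁ ≠ μ₂
df = n₁ + n₂ - 2 = 37
Pooled variance s_p² = [(n₁-1)s₁² + (n₂-1)s₂²] / (n₁ + n₂ - 2) = [(20)(8.59²) + (17)(12.20²)] / 37 = 108.2714
SE = √(s_p²(1/n₁ + 1/n₂)) = √(108.2714 × (1/21 + 1/18)) = 3.3423
t = (x̄₁ - x̄₂) / SE = (78.29 - 84.54) / 3.3423 = -6.25 / 3.3423 = -1.870
p-value = 0.0694

Since p-value < α = 0.1, we reject H₀.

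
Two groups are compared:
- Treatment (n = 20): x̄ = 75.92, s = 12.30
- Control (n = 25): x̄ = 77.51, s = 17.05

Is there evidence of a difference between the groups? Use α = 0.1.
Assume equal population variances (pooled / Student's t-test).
Student's two-sample t-test (equal variances):
H₀: μ₁ = μ₂
H₁: μ₁ ≠ μ₂
df = n₁ + n₂ - 2 = 43
Pooled variance s_p² = [(n₁-1)s₁² + (n₂-1)s₂²] / (n₁ + n₂ - 2) = [(19)(12.30²) + (24)(17.05²)] / 43 = 229.1016
SE = √(s_p²(1/n₁ + 1/n₂)) = √(229.1016 × (1/20 + 1/25)) = 4.5408
t = (x̄₁ - x̄₂) / SE = (75.92 - 77.51) / 4.5408 = -1.59 / 4.5408 = -0.350
p-value = 0.7279

Since p-value > α = 0.1, we fail to reject H₀.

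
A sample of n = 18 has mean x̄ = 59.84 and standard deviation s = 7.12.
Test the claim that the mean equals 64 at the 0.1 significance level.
One-sample t-test:
H₀: μ = 64
H₁: μ ≠ 64
df = n - 1 = 17
t = (x̄ - μ₀) / (s/√n) = (59.84 - 64) / (7.12/√18) = -2.479
p-value = 0.0240

Since p-value < α = 0.1, we reject H₀.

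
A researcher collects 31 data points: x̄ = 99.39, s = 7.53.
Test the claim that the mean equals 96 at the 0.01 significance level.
One-sample t-test:
H₀: μ = 96
H₁: μ ≠ 96
df = n - 1 = 30
t = (x̄ - μ₀) / (s/√n) = (99.39 - 96) / (7.53/√31) = 2.507
p-value = 0.0178

Since p-value > α = 0.01, we fail to reject H₀.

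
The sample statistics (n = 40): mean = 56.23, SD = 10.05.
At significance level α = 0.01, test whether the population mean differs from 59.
One-sample t-test:
H₀: μ = 59
H₁: μ ≠ 59
df = n - 1 = 39
t = (x̄ - μ₀) / (s/√n) = (56.23 - 59) / (10.05/√40) = -1.743
p-value = 0.0892

Since p-value > α = 0.01, we fail to reject H₀.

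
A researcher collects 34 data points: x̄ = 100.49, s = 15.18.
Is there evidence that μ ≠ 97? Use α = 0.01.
One-sample t-test:
H₀: μ = 97
H₁: μ ≠ 97
df = n - 1 = 33
t = (x̄ - μ₀) / (s/√n) = (100.49 - 97) / (15.18/√34) = 1.341
p-value = 0.1892

Since p-value > α = 0.01, we fail to reject H₀.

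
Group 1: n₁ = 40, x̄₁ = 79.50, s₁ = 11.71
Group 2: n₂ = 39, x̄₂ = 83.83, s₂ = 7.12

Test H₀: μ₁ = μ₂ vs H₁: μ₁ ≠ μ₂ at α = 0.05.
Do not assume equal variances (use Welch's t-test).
Welch's two-sample t-test:
H₀: μ₁ = μ₂
H₁: μ₁ ≠ μ₂
s₁²/n₁ = 11.71²/40 = 3.4281,  s₂²/n₂ = 7.12²/39 = 1.2999
SE = √(s₁²/n₁ + s₂²/n₂) = √(3.4281 + 1.2999) = 2.1744
df (Welch-Satterthwaite) = (s₁²/n₁ + s₂²/n₂)² / [(s₁²/n₁)²/(n₁-1) + (s₂²/n₂)²/(n₂-1)] ≈ 64.64
t = (x̄₁ - x̄₂) / SE = (79.50 - 83.83) / 2.1744 = -4.33 / 2.1744 = -1.991
p-value = 0.0507

Since p-value > α = 0.05, we fail to reject H₀.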